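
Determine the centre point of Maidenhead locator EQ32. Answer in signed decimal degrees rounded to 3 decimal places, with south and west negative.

72.500, -93.000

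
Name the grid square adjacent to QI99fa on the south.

QI98fx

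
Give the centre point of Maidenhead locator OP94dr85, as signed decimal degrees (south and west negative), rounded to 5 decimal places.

Field O=14, P=15: +14·20° lon, +15·10° lat → SW at lon 100°, lat 60°.
Square 9, 4: +9·2° lon, +4·1° lat → SW at lon 118°, lat 64°.
Subsquare d=3, r=17: +3·0.0833333° lon, +17·0.0416667° lat → SW at lon 118.25°, lat 64.7083°.
Extended square 8, 5: +8·0.00833333° lon, +5·0.00416667° lat → SW at lon 118.317°, lat 64.7292°.
Cell spans 0.00833333° lon × 0.00416667° lat. Centre is SW corner plus half of each.
latitude 64.73125, longitude 118.32083.

64.73125, 118.32083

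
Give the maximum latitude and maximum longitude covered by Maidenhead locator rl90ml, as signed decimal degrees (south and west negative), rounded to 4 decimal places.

20.5000, 179.0833

Field R=17, L=11: +17·20° lon, +11·10° lat → SW at lon 160°, lat 20°.
Square 9, 0: +9·2° lon, +0·1° lat → SW at lon 178°, lat 20°.
Subsquare m=12, l=11: +12·0.0833333° lon, +11·0.0416667° lat → SW at lon 179°, lat 20.4583°.
Cell spans 0.0833333° lon × 0.0416667° lat. NE corner is SW corner plus one full cell.
latitude 20.5000, longitude 179.0833.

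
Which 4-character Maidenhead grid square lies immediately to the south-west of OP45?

Longitude square 4; −1 → 3.
Latitude square 5; −1 → 4.

OP34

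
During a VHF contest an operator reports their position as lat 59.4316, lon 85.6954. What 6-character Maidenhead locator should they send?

NO29uk

Shift to the Maidenhead origin (180°W, 90°S): lon 265.6954, lat 149.4316.
Field: lon ⌊265.6954/20⌋ = 13 → N; lat ⌊149.4316/10⌋ = 14 → O.
Square: lon ⌊5.6954/2⌋ = 2; lat ⌊9.4316/1⌋ = 9.
Subsquare: lon ⌊1.6954/0.0833333⌋ = 20 → u; lat ⌊0.4316/0.0416667⌋ = 10 → k.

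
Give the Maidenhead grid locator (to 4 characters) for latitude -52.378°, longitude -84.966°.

ED77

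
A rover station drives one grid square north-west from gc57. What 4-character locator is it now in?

Longitude square 5; −1 → 4.
Latitude square 7; +1 → 8.

GC48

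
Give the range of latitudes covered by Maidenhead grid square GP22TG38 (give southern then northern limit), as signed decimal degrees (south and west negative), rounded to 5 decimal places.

62.28333, 62.28750

Field G=6, P=15: +6·20° lon, +15·10° lat → SW at lon -60°, lat 60°.
Square 2, 2: +2·2° lon, +2·1° lat → SW at lon -56°, lat 62°.
Subsquare t=19, g=6: +19·0.0833333° lon, +6·0.0416667° lat → SW at lon -54.4167°, lat 62.25°.
Extended square 3, 8: +3·0.00833333° lon, +8·0.00416667° lat → SW at lon -54.3917°, lat 62.2833°.
Cell spans 0.00833333° lon × 0.00416667° lat.
south 62.28333, north 62.28750.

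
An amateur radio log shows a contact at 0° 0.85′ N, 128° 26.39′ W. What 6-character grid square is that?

CJ50sa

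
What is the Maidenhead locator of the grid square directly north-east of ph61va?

PH61wb

Longitude subsquare v = 21; +1 → 22 = w.
Latitude subsquare a = 0; +1 → 1 = b.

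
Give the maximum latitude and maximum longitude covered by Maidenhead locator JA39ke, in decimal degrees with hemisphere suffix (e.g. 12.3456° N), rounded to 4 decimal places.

80.7917° S, 6.9167° E

Field J=9, A=0: +9·20° lon, +0·10° lat → SW at lon 0°, lat -90°.
Square 3, 9: +3·2° lon, +9·1° lat → SW at lon 6°, lat -81°.
Subsquare k=10, e=4: +10·0.0833333° lon, +4·0.0416667° lat → SW at lon 6.83333°, lat -80.8333°.
Cell spans 0.0833333° lon × 0.0416667° lat. NE corner is SW corner plus one full cell.
latitude 80.7917° S, longitude 6.9167° E.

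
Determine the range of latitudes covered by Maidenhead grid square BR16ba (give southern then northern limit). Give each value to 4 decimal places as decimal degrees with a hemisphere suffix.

86.0000° N, 86.0417° N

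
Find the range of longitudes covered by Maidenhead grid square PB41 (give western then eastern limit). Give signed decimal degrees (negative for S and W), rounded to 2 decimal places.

128.00, 130.00

Field P=15, B=1: +15·20° lon, +1·10° lat → SW at lon 120°, lat -80°.
Square 4, 1: +4·2° lon, +1·1° lat → SW at lon 128°, lat -79°.
Cell spans 2° lon × 1° lat.
west 128.00, east 130.00.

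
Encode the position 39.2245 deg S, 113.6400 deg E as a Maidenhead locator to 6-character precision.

OF60ts

Offset from 180°W / 90°S: lon 293.6400°, lat 50.7755°.
Field: 293.6400/20 → 14 → O, 50.7755/10 → 5 → F; chars OF.
Square: 13.6400/2 → 6, 0.7755/1 → 0; chars 60.
Subsquare: 1.6400/0.0833333 → 19 → t, 0.7755/0.0416667 → 18 → s; chars ts.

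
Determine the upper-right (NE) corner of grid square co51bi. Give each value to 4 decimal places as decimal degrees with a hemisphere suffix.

51.3750° N, 129.8333° W

Field C=2, O=14: +2·20° lon, +14·10° lat → SW at lon -140°, lat 50°.
Square 5, 1: +5·2° lon, +1·1° lat → SW at lon -130°, lat 51°.
Subsquare b=1, i=8: +1·0.0833333° lon, +8·0.0416667° lat → SW at lon -129.917°, lat 51.3333°.
Cell spans 0.0833333° lon × 0.0416667° lat. NE corner is SW corner plus one full cell.
latitude 51.3750° N, longitude 129.8333° W.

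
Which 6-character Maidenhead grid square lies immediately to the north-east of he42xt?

HE52au

Longitude subsquare x = 23; +1 → 24, wraps to 0 = a, carry into square.
Longitude square 4; +1 → 5.
Latitude subsquare t = 19; +1 → 20 = u.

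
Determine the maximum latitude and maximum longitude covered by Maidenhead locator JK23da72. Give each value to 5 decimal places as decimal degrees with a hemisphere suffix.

Field J=9, K=10: +9·20° lon, +10·10° lat → SW at lon 0°, lat 10°.
Square 2, 3: +2·2° lon, +3·1° lat → SW at lon 4°, lat 13°.
Subsquare d=3, a=0: +3·0.0833333° lon, +0·0.0416667° lat → SW at lon 4.25°, lat 13°.
Extended square 7, 2: +7·0.00833333° lon, +2·0.00416667° lat → SW at lon 4.30833°, lat 13.0083°.
Cell spans 0.00833333° lon × 0.00416667° lat. NE corner is SW corner plus one full cell.
latitude 13.01250° N, longitude 4.31667° E.

13.01250° N, 4.31667° E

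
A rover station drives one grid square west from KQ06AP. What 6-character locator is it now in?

JQ96xp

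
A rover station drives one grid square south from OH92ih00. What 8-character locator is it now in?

Latitude extended square 0; −1 → -1, wraps to 9, carry into subsquare.
Latitude subsquare h = 7; −1 → 6 = g.
The longitude characters are unchanged.

OH92ig09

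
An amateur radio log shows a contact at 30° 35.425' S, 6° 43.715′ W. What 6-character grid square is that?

IF69pj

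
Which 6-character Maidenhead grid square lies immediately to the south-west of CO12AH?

CO02xg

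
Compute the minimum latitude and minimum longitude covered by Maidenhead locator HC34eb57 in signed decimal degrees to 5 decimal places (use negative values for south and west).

-65.92917, -33.62500

Field H=7, C=2: +7·20° lon, +2·10° lat → SW at lon -40°, lat -70°.
Square 3, 4: +3·2° lon, +4·1° lat → SW at lon -34°, lat -66°.
Subsquare e=4, b=1: +4·0.0833333° lon, +1·0.0416667° lat → SW at lon -33.6667°, lat -65.9583°.
Extended square 5, 7: +5·0.00833333° lon, +7·0.00416667° lat → SW at lon -33.625°, lat -65.9292°.
latitude -65.92917, longitude -33.62500.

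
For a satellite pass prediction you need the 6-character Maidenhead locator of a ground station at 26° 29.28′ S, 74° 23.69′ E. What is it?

Offset from 180°W / 90°S: lon 254.3948°, lat 63.5120°.
Field: lon ⌊254.3948/20⌋ = 12 → M; lat ⌊63.5120/10⌋ = 6 → G.
Square: lon ⌊14.3948/2⌋ = 7; lat ⌊3.5120/1⌋ = 3.
Subsquare: lon ⌊0.3948/0.0833333⌋ = 4 → e; lat ⌊0.5120/0.0416667⌋ = 12 → m.

MG73em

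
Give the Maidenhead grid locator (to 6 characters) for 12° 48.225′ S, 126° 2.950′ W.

Shift to the Maidenhead origin (180°W, 90°S): lon 53.9508, lat 77.1962.
Field (20°×10°, letters A–R): lon ⌊53.9508/20⌋ = 2 → C; lat ⌊77.1962/10⌋ = 7 → H.
Square (2°×1°, digits 0–9): lon ⌊13.9508/2⌋ = 6; lat ⌊7.1962/1⌋ = 7.
Subsquare (5′×2.5′, letters a–x): lon ⌊1.9508/0.0833333⌋ = 23 → x; lat ⌊0.1962/0.0416667⌋ = 4 → e.

CH67xe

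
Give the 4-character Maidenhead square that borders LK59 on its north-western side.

Longitude square 5; −1 → 4.
Latitude square 9; +1 → 10, wraps to 0, carry into field.
Latitude field K = 10; +1 → 11 = L.

LL40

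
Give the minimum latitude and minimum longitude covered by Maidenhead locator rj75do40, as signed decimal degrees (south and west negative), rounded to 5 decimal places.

5.58333, 174.28333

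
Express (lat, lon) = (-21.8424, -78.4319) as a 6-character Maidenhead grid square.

FG08sd

Add 180° to longitude and 90° to latitude: 101.5681, 68.1576.
Field (20°×10°, letters A–R): lon ⌊101.5681/20⌋ = 5 → F; lat ⌊68.1576/10⌋ = 6 → G.
Square (2°×1°, digits 0–9): lon ⌊1.5681/2⌋ = 0; lat ⌊8.1576/1⌋ = 8.
Subsquare (5′×2.5′, letters a–x): lon ⌊1.5681/0.0833333⌋ = 18 → s; lat ⌊0.1576/0.0416667⌋ = 3 → d.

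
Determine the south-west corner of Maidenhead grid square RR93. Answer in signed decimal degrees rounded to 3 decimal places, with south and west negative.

83.000, 178.000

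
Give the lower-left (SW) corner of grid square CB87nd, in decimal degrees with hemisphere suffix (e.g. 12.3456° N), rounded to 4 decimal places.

72.8750° S, 122.9167° W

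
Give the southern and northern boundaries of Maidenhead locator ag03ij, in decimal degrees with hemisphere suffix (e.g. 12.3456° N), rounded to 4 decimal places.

26.6250° S, 26.5833° S

Field A=0, G=6: +0·20° lon, +6·10° lat → SW at lon -180°, lat -30°.
Square 0, 3: +0·2° lon, +3·1° lat → SW at lon -180°, lat -27°.
Subsquare i=8, j=9: +8·0.0833333° lon, +9·0.0416667° lat → SW at lon -179.333°, lat -26.625°.
Cell spans 0.0833333° lon × 0.0416667° lat.
south 26.6250° S, north 26.5833° S.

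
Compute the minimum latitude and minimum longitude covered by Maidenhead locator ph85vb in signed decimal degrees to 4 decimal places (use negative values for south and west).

Field P=15, H=7: +15·20° lon, +7·10° lat → SW at lon 120°, lat -20°.
Square 8, 5: +8·2° lon, +5·1° lat → SW at lon 136°, lat -15°.
Subsquare v=21, b=1: +21·0.0833333° lon, +1·0.0416667° lat → SW at lon 137.75°, lat -14.9583°.
latitude -14.9583, longitude 137.7500.

-14.9583, 137.7500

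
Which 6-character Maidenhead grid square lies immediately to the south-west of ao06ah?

RO96xg

Longitude subsquare a = 0; −1 → -1, wraps to 23 = x, carry into square.
Longitude square 0; −1 → -1, wraps to 9, carry into field.
Longitude field A = 0; −1 → -1, wraps to 17 = R, wrapping around the antimeridian.
Latitude subsquare h = 7; −1 → 6 = g.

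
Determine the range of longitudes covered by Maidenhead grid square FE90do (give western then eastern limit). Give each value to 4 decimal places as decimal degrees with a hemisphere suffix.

Field F=5, E=4: +5·20° lon, +4·10° lat → SW at lon -80°, lat -50°.
Square 9, 0: +9·2° lon, +0·1° lat → SW at lon -62°, lat -50°.
Subsquare d=3, o=14: +3·0.0833333° lon, +14·0.0416667° lat → SW at lon -61.75°, lat -49.4167°.
Cell spans 0.0833333° lon × 0.0416667° lat.
west 61.7500° W, east 61.6667° W.

61.7500° W, 61.6667° W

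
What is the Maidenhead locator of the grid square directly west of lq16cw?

LQ16bw

Longitude subsquare c = 2; −1 → 1 = b.
The latitude characters are unchanged.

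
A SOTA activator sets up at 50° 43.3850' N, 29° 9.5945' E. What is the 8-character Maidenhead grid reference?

Add 180° to longitude and 90° to latitude: 209.15991, 140.72308.
Field: 209.15991/20 → 10 → K, 140.72308/10 → 14 → O; chars KO.
Square: 9.15991/2 → 4, 0.72308/1 → 0; chars 40.
Subsquare: 1.15991/0.0833333 → 13 → n, 0.72308/0.0416667 → 17 → r; chars nr.
Extended square: 0.07658/0.00833333 → 9, 0.01475/0.00416667 → 3; chars 93.

KO40nr93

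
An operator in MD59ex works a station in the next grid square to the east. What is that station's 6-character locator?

MD59fx

Longitude subsquare e = 4; +1 → 5 = f.
The latitude characters are unchanged.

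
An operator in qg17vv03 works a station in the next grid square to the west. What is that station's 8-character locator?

QG17uv93

Longitude extended square 0; −1 → -1, wraps to 9, carry into subsquare.
Longitude subsquare v = 21; −1 → 20 = u.
The latitude characters are unchanged.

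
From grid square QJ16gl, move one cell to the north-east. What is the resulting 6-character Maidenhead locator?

Longitude subsquare g = 6; +1 → 7 = h.
Latitude subsquare l = 11; +1 → 12 = m.

QJ16hm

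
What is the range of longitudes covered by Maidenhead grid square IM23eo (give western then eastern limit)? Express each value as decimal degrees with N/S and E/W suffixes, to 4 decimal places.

15.6667° W, 15.5833° W

Field I=8, M=12: +8·20° lon, +12·10° lat → SW at lon -20°, lat 30°.
Square 2, 3: +2·2° lon, +3·1° lat → SW at lon -16°, lat 33°.
Subsquare e=4, o=14: +4·0.0833333° lon, +14·0.0416667° lat → SW at lon -15.6667°, lat 33.5833°.
Cell spans 0.0833333° lon × 0.0416667° lat.
west 15.6667° W, east 15.5833° W.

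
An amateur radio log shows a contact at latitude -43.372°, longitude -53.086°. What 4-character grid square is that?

GE36

Shift to the Maidenhead origin (180°W, 90°S): lon 126.91, lat 46.63.
Field: lon ⌊126.91/20⌋ = 6 → G; lat ⌊46.63/10⌋ = 4 → E.
Square: lon ⌊6.91/2⌋ = 3; lat ⌊6.63/1⌋ = 6.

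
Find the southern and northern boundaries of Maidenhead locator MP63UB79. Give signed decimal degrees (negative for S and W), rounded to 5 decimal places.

63.07917, 63.08333

Field M=12, P=15: +12·20° lon, +15·10° lat → SW at lon 60°, lat 60°.
Square 6, 3: +6·2° lon, +3·1° lat → SW at lon 72°, lat 63°.
Subsquare u=20, b=1: +20·0.0833333° lon, +1·0.0416667° lat → SW at lon 73.6667°, lat 63.0417°.
Extended square 7, 9: +7·0.00833333° lon, +9·0.00416667° lat → SW at lon 73.725°, lat 63.0792°.
Cell spans 0.00833333° lon × 0.00416667° lat.
south 63.07917, north 63.08333.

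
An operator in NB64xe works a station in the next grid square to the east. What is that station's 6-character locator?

Longitude subsquare x = 23; +1 → 24, wraps to 0 = a, carry into square.
Longitude square 6; +1 → 7.
The latitude characters are unchanged.

NB74ae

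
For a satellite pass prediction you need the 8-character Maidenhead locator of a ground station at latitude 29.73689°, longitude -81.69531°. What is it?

Offset from 180°W / 90°S: lon 98.30469°, lat 119.73689°.
Field: 98.30469/20 → 4 → E, 119.73689/10 → 11 → L; chars EL.
Square: 18.30469/2 → 9, 9.73689/1 → 9; chars 99.
Subsquare: 0.30469/0.0833333 → 3 → d, 0.73689/0.0416667 → 17 → r; chars dr.
Extended square: 0.05469/0.00833333 → 6, 0.02856/0.00416667 → 6; chars 66.

EL99dr66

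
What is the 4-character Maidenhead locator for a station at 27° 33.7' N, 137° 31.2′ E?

PL87

Shift to the Maidenhead origin (180°W, 90°S): lon 317.52, lat 117.56.
Field (20°×10°, letters A–R): 317.52/20 → 15 → P, 117.56/10 → 11 → L; chars PL.
Square (2°×1°, digits 0–9): 17.52/2 → 8, 7.56/1 → 7; chars 87.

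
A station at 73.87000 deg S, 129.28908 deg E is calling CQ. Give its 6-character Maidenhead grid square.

PB46pd

Add 180° to longitude and 90° to latitude: 309.2891, 16.1300.
Field: 309.2891/20 → 15 → P, 16.1300/10 → 1 → B; chars PB.
Square: 9.2891/2 → 4, 6.1300/1 → 6; chars 46.
Subsquare: 1.2891/0.0833333 → 15 → p, 0.1300/0.0416667 → 3 → d; chars pd.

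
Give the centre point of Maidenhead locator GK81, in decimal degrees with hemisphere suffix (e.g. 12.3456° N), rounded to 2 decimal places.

Field G=6, K=10: +6·20° lon, +10·10° lat → SW at lon -60°, lat 10°.
Square 8, 1: +8·2° lon, +1·1° lat → SW at lon -44°, lat 11°.
Cell spans 2° lon × 1° lat. Centre is SW corner plus half of each.
latitude 11.50° N, longitude 43.00° W.

11.50° N, 43.00° W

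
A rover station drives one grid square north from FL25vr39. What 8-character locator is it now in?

Latitude extended square 9; +1 → 10, wraps to 0, carry into subsquare.
Latitude subsquare r = 17; +1 → 18 = s.
The longitude characters are unchanged.

FL25vs30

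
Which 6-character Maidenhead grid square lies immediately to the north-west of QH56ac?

QH46xd

Longitude subsquare a = 0; −1 → -1, wraps to 23 = x, carry into square.
Longitude square 5; −1 → 4.
Latitude subsquare c = 2; +1 → 3 = d.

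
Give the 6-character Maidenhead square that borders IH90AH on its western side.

IH80xh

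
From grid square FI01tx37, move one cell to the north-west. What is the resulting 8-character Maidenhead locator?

FI01tx28

Longitude extended square 3; −1 → 2.
Latitude extended square 7; +1 → 8.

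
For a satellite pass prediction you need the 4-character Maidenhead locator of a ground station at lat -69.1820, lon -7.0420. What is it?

IC60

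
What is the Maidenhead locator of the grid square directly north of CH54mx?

Latitude subsquare x = 23; +1 → 24, wraps to 0 = a, carry into square.
Latitude square 4; +1 → 5.
The longitude characters are unchanged.

CH55ma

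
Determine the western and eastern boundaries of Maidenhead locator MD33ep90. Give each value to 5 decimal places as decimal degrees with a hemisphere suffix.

66.40833° E, 66.41667° E

Field M=12, D=3: +12·20° lon, +3·10° lat → SW at lon 60°, lat -60°.
Square 3, 3: +3·2° lon, +3·1° lat → SW at lon 66°, lat -57°.
Subsquare e=4, p=15: +4·0.0833333° lon, +15·0.0416667° lat → SW at lon 66.3333°, lat -56.375°.
Extended square 9, 0: +9·0.00833333° lon, +0·0.00416667° lat → SW at lon 66.4083°, lat -56.375°.
Cell spans 0.00833333° lon × 0.00416667° lat.
west 66.40833° E, east 66.41667° E.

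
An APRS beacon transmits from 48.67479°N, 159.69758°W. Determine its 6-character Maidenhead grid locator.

BN08dq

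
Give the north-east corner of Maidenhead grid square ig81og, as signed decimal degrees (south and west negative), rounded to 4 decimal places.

-28.7083, -2.7500

Field I=8, G=6: +8·20° lon, +6·10° lat → SW at lon -20°, lat -30°.
Square 8, 1: +8·2° lon, +1·1° lat → SW at lon -4°, lat -29°.
Subsquare o=14, g=6: +14·0.0833333° lon, +6·0.0416667° lat → SW at lon -2.83333°, lat -28.75°.
Cell spans 0.0833333° lon × 0.0416667° lat. NE corner is SW corner plus one full cell.
latitude -28.7083, longitude -2.7500.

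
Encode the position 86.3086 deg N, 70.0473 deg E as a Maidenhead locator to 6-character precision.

MR56ah

Add 180° to longitude and 90° to latitude: 250.0473, 176.3086.
Field (20°×10°, letters A–R): lon ⌊250.0473/20⌋ = 12 → M; lat ⌊176.3086/10⌋ = 17 → R.
Square (2°×1°, digits 0–9): lon ⌊10.0473/2⌋ = 5; lat ⌊6.3086/1⌋ = 6.
Subsquare (5′×2.5′, letters a–x): lon ⌊0.0473/0.0833333⌋ = 0 → a; lat ⌊0.3086/0.0416667⌋ = 7 → h.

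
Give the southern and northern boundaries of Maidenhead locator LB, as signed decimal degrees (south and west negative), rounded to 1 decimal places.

Field L=11, B=1: +11·20° lon, +1·10° lat → SW at lon 40°, lat -80°.
Cell spans 20° lon × 10° lat.
south -80.0, north -70.0.

-80.0, -70.0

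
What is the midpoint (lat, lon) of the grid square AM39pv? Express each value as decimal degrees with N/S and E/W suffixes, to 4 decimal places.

Field A=0, M=12: +0·20° lon, +12·10° lat → SW at lon -180°, lat 30°.
Square 3, 9: +3·2° lon, +9·1° lat → SW at lon -174°, lat 39°.
Subsquare p=15, v=21: +15·0.0833333° lon, +21·0.0416667° lat → SW at lon -172.75°, lat 39.875°.
Cell spans 0.0833333° lon × 0.0416667° lat. Centre is SW corner plus half of each.
latitude 39.8958° N, longitude 172.7083° W.

39.8958° N, 172.7083° W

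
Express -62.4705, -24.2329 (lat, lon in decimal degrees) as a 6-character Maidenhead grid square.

HC77vm

Shift to the Maidenhead origin (180°W, 90°S): lon 155.7671, lat 27.5295.
Field: 155.7671/20 → 7 → H, 27.5295/10 → 2 → C; chars HC.
Square: 15.7671/2 → 7, 7.5295/1 → 7; chars 77.
Subsquare: 1.7671/0.0833333 → 21 → v, 0.5295/0.0416667 → 12 → m; chars vm.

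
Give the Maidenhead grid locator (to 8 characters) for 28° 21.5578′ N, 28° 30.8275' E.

Shift to the Maidenhead origin (180°W, 90°S): lon 208.51379, lat 118.35930.
Field: 208.51379/20 → 10 → K, 118.35930/10 → 11 → L; chars KL.
Square: 8.51379/2 → 4, 8.35930/1 → 8; chars 48.
Subsquare: 0.51379/0.0833333 → 6 → g, 0.35930/0.0416667 → 8 → i; chars gi.
Extended square: 0.01379/0.00833333 → 1, 0.02596/0.00416667 → 6; chars 16.

KL48gi16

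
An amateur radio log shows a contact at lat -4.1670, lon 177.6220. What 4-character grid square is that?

Add 180° to longitude and 90° to latitude: 357.62, 85.83.
Field: 357.62/20 → 17 → R, 85.83/10 → 8 → I; chars RI.
Square: 17.62/2 → 8, 5.83/1 → 5; chars 85.

RI85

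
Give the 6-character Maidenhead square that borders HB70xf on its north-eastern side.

HB80ag

Longitude subsquare x = 23; +1 → 24, wraps to 0 = a, carry into square.
Longitude square 7; +1 → 8.
Latitude subsquare f = 5; +1 → 6 = g.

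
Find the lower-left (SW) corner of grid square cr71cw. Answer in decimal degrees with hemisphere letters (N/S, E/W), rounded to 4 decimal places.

81.9167° N, 125.8333° W

Field C=2, R=17: +2·20° lon, +17·10° lat → SW at lon -140°, lat 80°.
Square 7, 1: +7·2° lon, +1·1° lat → SW at lon -126°, lat 81°.
Subsquare c=2, w=22: +2·0.0833333° lon, +22·0.0416667° lat → SW at lon -125.833°, lat 81.9167°.
latitude 81.9167° N, longitude 125.8333° W.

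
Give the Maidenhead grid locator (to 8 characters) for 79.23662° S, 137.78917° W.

Shift to the Maidenhead origin (180°W, 90°S): lon 42.21083, lat 10.76338.
Field: lon ⌊42.21083/20⌋ = 2 → C; lat ⌊10.76338/10⌋ = 1 → B.
Square: lon ⌊2.21083/2⌋ = 1; lat ⌊0.76338/1⌋ = 0.
Subsquare: lon ⌊0.21083/0.0833333⌋ = 2 → c; lat ⌊0.76338/0.0416667⌋ = 18 → s.
Extended square: lon ⌊0.04416/0.00833333⌋ = 5; lat ⌊0.01338/0.00416667⌋ = 3.

CB10cs53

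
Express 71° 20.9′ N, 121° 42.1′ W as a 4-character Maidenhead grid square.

Add 180° to longitude and 90° to latitude: 58.30, 161.35.
Field (20°×10°, letters A–R): lon ⌊58.30/20⌋ = 2 → C; lat ⌊161.35/10⌋ = 16 → Q.
Square (2°×1°, digits 0–9): lon ⌊18.30/2⌋ = 9; lat ⌊1.35/1⌋ = 1.

CQ91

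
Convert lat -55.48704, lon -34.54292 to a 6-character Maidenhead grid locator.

HD24rm

Shift to the Maidenhead origin (180°W, 90°S): lon 145.4571, lat 34.5130.
Field (20°×10°, letters A–R): 145.4571/20 → 7 → H, 34.5130/10 → 3 → D; chars HD.
Square (2°×1°, digits 0–9): 5.4571/2 → 2, 4.5130/1 → 4; chars 24.
Subsquare (5′×2.5′, letters a–x): 1.4571/0.0833333 → 17 → r, 0.5130/0.0416667 → 12 → m; chars rm.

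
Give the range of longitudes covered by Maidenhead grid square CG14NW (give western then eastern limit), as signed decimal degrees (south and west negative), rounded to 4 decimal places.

-136.9167, -136.8333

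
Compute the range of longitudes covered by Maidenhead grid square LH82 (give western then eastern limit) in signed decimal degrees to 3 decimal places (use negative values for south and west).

Field L=11, H=7: +11·20° lon, +7·10° lat → SW at lon 40°, lat -20°.
Square 8, 2: +8·2° lon, +2·1° lat → SW at lon 56°, lat -18°.
Cell spans 2° lon × 1° lat.
west 56.000, east 58.000.

56.000, 58.000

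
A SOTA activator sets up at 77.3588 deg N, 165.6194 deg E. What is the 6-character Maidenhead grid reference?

RQ27ti

Add 180° to longitude and 90° to latitude: 345.6194, 167.3588.
Field: lon ⌊345.6194/20⌋ = 17 → R; lat ⌊167.3588/10⌋ = 16 → Q.
Square: lon ⌊5.6194/2⌋ = 2; lat ⌊7.3588/1⌋ = 7.
Subsquare: lon ⌊1.6194/0.0833333⌋ = 19 → t; lat ⌊0.3588/0.0416667⌋ = 8 → i.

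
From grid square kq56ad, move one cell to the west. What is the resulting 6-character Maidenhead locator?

Longitude subsquare a = 0; −1 → -1, wraps to 23 = x, carry into square.
Longitude square 5; −1 → 4.
The latitude characters are unchanged.

KQ46xd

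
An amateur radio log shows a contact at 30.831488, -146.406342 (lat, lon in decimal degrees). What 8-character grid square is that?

Shift to the Maidenhead origin (180°W, 90°S): lon 33.59366, lat 120.83149.
Field: lon ⌊33.59366/20⌋ = 1 → B; lat ⌊120.83149/10⌋ = 12 → M.
Square: lon ⌊13.59366/2⌋ = 6; lat ⌊0.83149/1⌋ = 0.
Subsquare: lon ⌊1.59366/0.0833333⌋ = 19 → t; lat ⌊0.83149/0.0416667⌋ = 19 → t.
Extended square: lon ⌊0.01032/0.00833333⌋ = 1; lat ⌊0.03982/0.00416667⌋ = 9.

BM60tt19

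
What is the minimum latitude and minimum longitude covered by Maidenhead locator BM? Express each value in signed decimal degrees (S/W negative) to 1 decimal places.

30.0, -160.0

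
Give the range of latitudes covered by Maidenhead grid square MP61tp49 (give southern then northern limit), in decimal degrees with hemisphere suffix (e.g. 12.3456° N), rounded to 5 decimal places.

61.66250° N, 61.66667° N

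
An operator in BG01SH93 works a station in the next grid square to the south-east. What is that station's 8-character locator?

Longitude extended square 9; +1 → 10, wraps to 0, carry into subsquare.
Longitude subsquare s = 18; +1 → 19 = t.
Latitude extended square 3; −1 → 2.

BG01th02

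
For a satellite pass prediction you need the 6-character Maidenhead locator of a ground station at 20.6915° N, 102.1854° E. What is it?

OL10cq

Shift to the Maidenhead origin (180°W, 90°S): lon 282.1854, lat 110.6915.
Field: lon ⌊282.1854/20⌋ = 14 → O; lat ⌊110.6915/10⌋ = 11 → L.
Square: lon ⌊2.1854/2⌋ = 1; lat ⌊0.6915/1⌋ = 0.
Subsquare: lon ⌊0.1854/0.0833333⌋ = 2 → c; lat ⌊0.6915/0.0416667⌋ = 16 → q.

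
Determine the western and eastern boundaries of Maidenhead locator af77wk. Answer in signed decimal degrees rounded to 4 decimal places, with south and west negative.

-164.1667, -164.0833

Field A=0, F=5: +0·20° lon, +5·10° lat → SW at lon -180°, lat -40°.
Square 7, 7: +7·2° lon, +7·1° lat → SW at lon -166°, lat -33°.
Subsquare w=22, k=10: +22·0.0833333° lon, +10·0.0416667° lat → SW at lon -164.167°, lat -32.5833°.
Cell spans 0.0833333° lon × 0.0416667° lat.
west -164.1667, east -164.0833.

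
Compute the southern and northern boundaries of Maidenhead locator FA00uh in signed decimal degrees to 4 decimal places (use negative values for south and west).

Field F=5, A=0: +5·20° lon, +0·10° lat → SW at lon -80°, lat -90°.
Square 0, 0: +0·2° lon, +0·1° lat → SW at lon -80°, lat -90°.
Subsquare u=20, h=7: +20·0.0833333° lon, +7·0.0416667° lat → SW at lon -78.3333°, lat -89.7083°.
Cell spans 0.0833333° lon × 0.0416667° lat.
south -89.7083, north -89.6667.

-89.7083, -89.6667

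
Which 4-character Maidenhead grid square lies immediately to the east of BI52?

BI62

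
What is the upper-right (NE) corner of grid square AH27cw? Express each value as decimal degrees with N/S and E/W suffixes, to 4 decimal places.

Field A=0, H=7: +0·20° lon, +7·10° lat → SW at lon -180°, lat -20°.
Square 2, 7: +2·2° lon, +7·1° lat → SW at lon -176°, lat -13°.
Subsquare c=2, w=22: +2·0.0833333° lon, +22·0.0416667° lat → SW at lon -175.833°, lat -12.0833°.
Cell spans 0.0833333° lon × 0.0416667° lat. NE corner is SW corner plus one full cell.
latitude 12.0417° S, longitude 175.7500° W.

12.0417° S, 175.7500° W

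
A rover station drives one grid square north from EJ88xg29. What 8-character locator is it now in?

Latitude extended square 9; +1 → 10, wraps to 0, carry into subsquare.
Latitude subsquare g = 6; +1 → 7 = h.
The longitude characters are unchanged.

EJ88xh20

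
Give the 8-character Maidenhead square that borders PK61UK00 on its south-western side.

Longitude extended square 0; −1 → -1, wraps to 9, carry into subsquare.
Longitude subsquare u = 20; −1 → 19 = t.
Latitude extended square 0; −1 → -1, wraps to 9, carry into subsquare.
Latitude subsquare k = 10; −1 → 9 = j.

PK61tj99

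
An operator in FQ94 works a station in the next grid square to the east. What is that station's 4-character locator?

GQ04

Longitude square 9; +1 → 10, wraps to 0, carry into field.
Longitude field F = 5; +1 → 6 = G.
The latitude characters are unchanged.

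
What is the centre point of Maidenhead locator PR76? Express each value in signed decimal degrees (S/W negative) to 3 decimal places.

86.500, 135.000

Field P=15, R=17: +15·20° lon, +17·10° lat → SW at lon 120°, lat 80°.
Square 7, 6: +7·2° lon, +6·1° lat → SW at lon 134°, lat 86°.
Cell spans 2° lon × 1° lat. Centre is SW corner plus half of each.
latitude 86.500, longitude 135.000.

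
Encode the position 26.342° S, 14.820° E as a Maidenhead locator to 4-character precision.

JG73

Offset from 180°W / 90°S: lon 194.82°, lat 63.66°.
Field: lon ⌊194.82/20⌋ = 9 → J; lat ⌊63.66/10⌋ = 6 → G.
Square: lon ⌊14.82/2⌋ = 7; lat ⌊3.66/1⌋ = 3.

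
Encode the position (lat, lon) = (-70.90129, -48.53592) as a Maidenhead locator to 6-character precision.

Offset from 180°W / 90°S: lon 131.4641°, lat 19.0987°.
Field: lon ⌊131.4641/20⌋ = 6 → G; lat ⌊19.0987/10⌋ = 1 → B.
Square: lon ⌊11.4641/2⌋ = 5; lat ⌊9.0987/1⌋ = 9.
Subsquare: lon ⌊1.4641/0.0833333⌋ = 17 → r; lat ⌊0.0987/0.0416667⌋ = 2 → c.

GB59rc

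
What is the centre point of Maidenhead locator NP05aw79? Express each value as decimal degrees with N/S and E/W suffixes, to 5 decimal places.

Field N=13, P=15: +13·20° lon, +15·10° lat → SW at lon 80°, lat 60°.
Square 0, 5: +0·2° lon, +5·1° lat → SW at lon 80°, lat 65°.
Subsquare a=0, w=22: +0·0.0833333° lon, +22·0.0416667° lat → SW at lon 80°, lat 65.9167°.
Extended square 7, 9: +7·0.00833333° lon, +9·0.00416667° lat → SW at lon 80.0583°, lat 65.9542°.
Cell spans 0.00833333° lon × 0.00416667° lat. Centre is SW corner plus half of each.
latitude 65.95625° N, longitude 80.06250° E.

65.95625° N, 80.06250° E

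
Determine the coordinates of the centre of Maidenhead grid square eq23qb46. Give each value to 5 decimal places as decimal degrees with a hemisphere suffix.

73.06875° N, 94.62917° W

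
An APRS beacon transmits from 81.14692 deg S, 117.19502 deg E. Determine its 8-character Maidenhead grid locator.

OA88ou34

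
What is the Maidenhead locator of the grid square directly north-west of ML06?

LL97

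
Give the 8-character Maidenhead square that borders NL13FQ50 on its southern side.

Latitude extended square 0; −1 → -1, wraps to 9, carry into subsquare.
Latitude subsquare q = 16; −1 → 15 = p.
The longitude characters are unchanged.

NL13fp59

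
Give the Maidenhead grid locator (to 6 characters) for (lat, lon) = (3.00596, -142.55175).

Offset from 180°W / 90°S: lon 37.4483°, lat 93.0060°.
Field: lon ⌊37.4483/20⌋ = 1 → B; lat ⌊93.0060/10⌋ = 9 → J.
Square: lon ⌊17.4483/2⌋ = 8; lat ⌊3.0060/1⌋ = 3.
Subsquare: lon ⌊1.4483/0.0833333⌋ = 17 → r; lat ⌊0.0060/0.0416667⌋ = 0 → a.

BJ83ra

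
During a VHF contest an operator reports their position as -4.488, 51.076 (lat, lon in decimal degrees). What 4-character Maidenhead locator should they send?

LI55

Offset from 180°W / 90°S: lon 231.08°, lat 85.51°.
Field: lon ⌊231.08/20⌋ = 11 → L; lat ⌊85.51/10⌋ = 8 → I.
Square: lon ⌊11.08/2⌋ = 5; lat ⌊5.51/1⌋ = 5.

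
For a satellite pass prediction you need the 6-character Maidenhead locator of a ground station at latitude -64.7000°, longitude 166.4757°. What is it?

RC35fh

Offset from 180°W / 90°S: lon 346.4757°, lat 25.3000°.
Field: lon ⌊346.4757/20⌋ = 17 → R; lat ⌊25.3000/10⌋ = 2 → C.
Square: lon ⌊6.4757/2⌋ = 3; lat ⌊5.3000/1⌋ = 5.
Subsquare: lon ⌊0.4757/0.0833333⌋ = 5 → f; lat ⌊0.3000/0.0416667⌋ = 7 → h.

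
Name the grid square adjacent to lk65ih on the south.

LK65ig

Latitude subsquare h = 7; −1 → 6 = g.
The longitude characters are unchanged.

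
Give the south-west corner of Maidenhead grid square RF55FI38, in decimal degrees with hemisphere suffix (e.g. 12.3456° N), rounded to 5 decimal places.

Field R=17, F=5: +17·20° lon, +5·10° lat → SW at lon 160°, lat -40°.
Square 5, 5: +5·2° lon, +5·1° lat → SW at lon 170°, lat -35°.
Subsquare f=5, i=8: +5·0.0833333° lon, +8·0.0416667° lat → SW at lon 170.417°, lat -34.6667°.
Extended square 3, 8: +3·0.00833333° lon, +8·0.00416667° lat → SW at lon 170.442°, lat -34.6333°.
latitude 34.63333° S, longitude 170.44167° E.

34.63333° S, 170.44167° E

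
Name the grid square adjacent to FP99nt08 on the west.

Longitude extended square 0; −1 → -1, wraps to 9, carry into subsquare.
Longitude subsquare n = 13; −1 → 12 = m.
The latitude characters are unchanged.

FP99mt98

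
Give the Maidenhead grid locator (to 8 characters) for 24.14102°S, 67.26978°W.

Offset from 180°W / 90°S: lon 112.73022°, lat 65.85898°.
Field: 112.73022/20 → 5 → F, 65.85898/10 → 6 → G; chars FG.
Square: 12.73022/2 → 6, 5.85898/1 → 5; chars 65.
Subsquare: 0.73022/0.0833333 → 8 → i, 0.85898/0.0416667 → 20 → u; chars iu.
Extended square: 0.06355/0.00833333 → 7, 0.02565/0.00416667 → 6; chars 76.

FG65iu76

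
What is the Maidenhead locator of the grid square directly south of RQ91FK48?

Latitude extended square 8; −1 → 7.
The longitude characters are unchanged.

RQ91fk47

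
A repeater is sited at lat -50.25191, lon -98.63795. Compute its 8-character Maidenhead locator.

Offset from 180°W / 90°S: lon 81.36205°, lat 39.74809°.
Field: lon ⌊81.36205/20⌋ = 4 → E; lat ⌊39.74809/10⌋ = 3 → D.
Square: lon ⌊1.36205/2⌋ = 0; lat ⌊9.74809/1⌋ = 9.
Subsquare: lon ⌊1.36205/0.0833333⌋ = 16 → q; lat ⌊0.74809/0.0416667⌋ = 17 → r.
Extended square: lon ⌊0.02872/0.00833333⌋ = 3; lat ⌊0.03976/0.00416667⌋ = 9.

ED09qr39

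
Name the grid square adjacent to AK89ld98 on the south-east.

Longitude extended square 9; +1 → 10, wraps to 0, carry into subsquare.
Longitude subsquare l = 11; +1 → 12 = m.
Latitude extended square 8; −1 → 7.

AK89md07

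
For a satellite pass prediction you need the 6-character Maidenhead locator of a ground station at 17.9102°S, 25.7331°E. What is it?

KH22uc

Add 180° to longitude and 90° to latitude: 205.7331, 72.0898.
Field: lon ⌊205.7331/20⌋ = 10 → K; lat ⌊72.0898/10⌋ = 7 → H.
Square: lon ⌊5.7331/2⌋ = 2; lat ⌊2.0898/1⌋ = 2.
Subsquare: lon ⌊1.7331/0.0833333⌋ = 20 → u; lat ⌊0.0898/0.0416667⌋ = 2 → c.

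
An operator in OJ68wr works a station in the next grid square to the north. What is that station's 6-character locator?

OJ68ws

Latitude subsquare r = 17; +1 → 18 = s.
The longitude characters are unchanged.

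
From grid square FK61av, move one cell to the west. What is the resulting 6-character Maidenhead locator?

FK51xv

Longitude subsquare a = 0; −1 → -1, wraps to 23 = x, carry into square.
Longitude square 6; −1 → 5.
The latitude characters are unchanged.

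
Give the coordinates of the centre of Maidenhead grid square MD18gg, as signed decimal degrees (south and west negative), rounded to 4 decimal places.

-51.7292, 62.5417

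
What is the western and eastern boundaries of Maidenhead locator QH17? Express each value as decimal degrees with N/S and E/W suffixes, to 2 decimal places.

142.00° E, 144.00° E

Field Q=16, H=7: +16·20° lon, +7·10° lat → SW at lon 140°, lat -20°.
Square 1, 7: +1·2° lon, +7·1° lat → SW at lon 142°, lat -13°.
Cell spans 2° lon × 1° lat.
west 142.00° E, east 144.00° E.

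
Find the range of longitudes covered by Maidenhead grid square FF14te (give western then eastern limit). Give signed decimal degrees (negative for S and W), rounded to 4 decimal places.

Field F=5, F=5: +5·20° lon, +5·10° lat → SW at lon -80°, lat -40°.
Square 1, 4: +1·2° lon, +4·1° lat → SW at lon -78°, lat -36°.
Subsquare t=19, e=4: +19·0.0833333° lon, +4·0.0416667° lat → SW at lon -76.4167°, lat -35.8333°.
Cell spans 0.0833333° lon × 0.0416667° lat.
west -76.4167, east -76.3333.

-76.4167, -76.3333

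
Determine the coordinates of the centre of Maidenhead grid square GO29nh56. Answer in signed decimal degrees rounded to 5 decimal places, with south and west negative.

Field G=6, O=14: +6·20° lon, +14·10° lat → SW at lon -60°, lat 50°.
Square 2, 9: +2·2° lon, +9·1° lat → SW at lon -56°, lat 59°.
Subsquare n=13, h=7: +13·0.0833333° lon, +7·0.0416667° lat → SW at lon -54.9167°, lat 59.2917°.
Extended square 5, 6: +5·0.00833333° lon, +6·0.00416667° lat → SW at lon -54.875°, lat 59.3167°.
Cell spans 0.00833333° lon × 0.00416667° lat. Centre is SW corner plus half of each.
latitude 59.31875, longitude -54.87083.

59.31875, -54.87083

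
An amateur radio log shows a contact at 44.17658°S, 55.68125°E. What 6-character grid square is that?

Offset from 180°W / 90°S: lon 235.6813°, lat 45.8234°.
Field (20°×10°, letters A–R): lon ⌊235.6813/20⌋ = 11 → L; lat ⌊45.8234/10⌋ = 4 → E.
Square (2°×1°, digits 0–9): lon ⌊15.6813/2⌋ = 7; lat ⌊5.8234/1⌋ = 5.
Subsquare (5′×2.5′, letters a–x): lon ⌊1.6813/0.0833333⌋ = 20 → u; lat ⌊0.8234/0.0416667⌋ = 19 → t.

LE75ut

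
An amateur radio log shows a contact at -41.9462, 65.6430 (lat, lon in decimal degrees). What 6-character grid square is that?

Offset from 180°W / 90°S: lon 245.6430°, lat 48.0538°.
Field: lon ⌊245.6430/20⌋ = 12 → M; lat ⌊48.0538/10⌋ = 4 → E.
Square: lon ⌊5.6430/2⌋ = 2; lat ⌊8.0538/1⌋ = 8.
Subsquare: lon ⌊1.6430/0.0833333⌋ = 19 → t; lat ⌊0.0538/0.0416667⌋ = 1 → b.

ME28tb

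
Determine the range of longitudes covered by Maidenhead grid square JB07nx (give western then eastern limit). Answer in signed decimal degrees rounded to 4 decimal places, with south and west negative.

1.0833, 1.1667

Field J=9, B=1: +9·20° lon, +1·10° lat → SW at lon 0°, lat -80°.
Square 0, 7: +0·2° lon, +7·1° lat → SW at lon 0°, lat -73°.
Subsquare n=13, x=23: +13·0.0833333° lon, +23·0.0416667° lat → SW at lon 1.08333°, lat -72.0417°.
Cell spans 0.0833333° lon × 0.0416667° lat.
west 1.0833, east 1.1667.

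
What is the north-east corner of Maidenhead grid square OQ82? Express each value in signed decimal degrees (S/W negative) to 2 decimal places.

73.00, 118.00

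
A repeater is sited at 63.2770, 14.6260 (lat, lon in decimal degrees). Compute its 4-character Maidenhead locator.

JP73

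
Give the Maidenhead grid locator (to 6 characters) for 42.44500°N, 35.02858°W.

HN22lk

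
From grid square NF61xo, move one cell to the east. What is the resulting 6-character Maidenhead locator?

NF71ao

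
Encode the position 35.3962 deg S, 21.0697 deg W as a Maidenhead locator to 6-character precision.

HF94lo

Offset from 180°W / 90°S: lon 158.9303°, lat 54.6038°.
Field: lon ⌊158.9303/20⌋ = 7 → H; lat ⌊54.6038/10⌋ = 5 → F.
Square: lon ⌊18.9303/2⌋ = 9; lat ⌊4.6038/1⌋ = 4.
Subsquare: lon ⌊0.9303/0.0833333⌋ = 11 → l; lat ⌊0.6038/0.0416667⌋ = 14 → o.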